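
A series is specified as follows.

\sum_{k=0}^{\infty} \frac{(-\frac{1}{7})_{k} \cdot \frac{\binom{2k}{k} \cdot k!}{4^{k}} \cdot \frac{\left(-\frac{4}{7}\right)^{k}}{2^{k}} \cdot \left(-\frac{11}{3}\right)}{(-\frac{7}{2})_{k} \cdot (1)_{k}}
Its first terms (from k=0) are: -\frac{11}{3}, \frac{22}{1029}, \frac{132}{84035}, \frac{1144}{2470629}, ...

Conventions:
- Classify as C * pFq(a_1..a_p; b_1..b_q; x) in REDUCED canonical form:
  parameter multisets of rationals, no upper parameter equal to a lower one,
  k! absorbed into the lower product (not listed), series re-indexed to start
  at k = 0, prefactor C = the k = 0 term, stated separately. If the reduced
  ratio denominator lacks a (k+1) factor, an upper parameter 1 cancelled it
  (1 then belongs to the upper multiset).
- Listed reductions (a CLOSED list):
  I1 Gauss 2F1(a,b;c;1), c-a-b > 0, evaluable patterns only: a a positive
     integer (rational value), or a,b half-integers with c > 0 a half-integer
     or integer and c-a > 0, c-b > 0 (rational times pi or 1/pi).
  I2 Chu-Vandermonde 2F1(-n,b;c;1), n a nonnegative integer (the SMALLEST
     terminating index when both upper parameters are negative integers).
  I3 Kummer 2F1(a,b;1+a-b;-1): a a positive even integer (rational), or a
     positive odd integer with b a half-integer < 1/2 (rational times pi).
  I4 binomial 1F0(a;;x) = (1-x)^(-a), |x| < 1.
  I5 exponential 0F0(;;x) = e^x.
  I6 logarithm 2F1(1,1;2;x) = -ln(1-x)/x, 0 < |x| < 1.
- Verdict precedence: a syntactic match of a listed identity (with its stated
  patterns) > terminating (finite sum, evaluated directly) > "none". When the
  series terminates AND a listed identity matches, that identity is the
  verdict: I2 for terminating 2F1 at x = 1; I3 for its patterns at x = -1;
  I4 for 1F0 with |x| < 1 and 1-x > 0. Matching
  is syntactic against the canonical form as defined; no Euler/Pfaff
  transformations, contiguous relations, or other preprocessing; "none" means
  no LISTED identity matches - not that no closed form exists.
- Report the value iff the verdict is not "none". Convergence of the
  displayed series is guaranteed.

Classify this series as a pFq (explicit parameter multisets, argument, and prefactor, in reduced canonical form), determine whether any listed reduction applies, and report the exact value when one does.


Classification (C = -\frac{11}{3}): 2F1 with upper {-\frac{1}{7}, \frac{1}{2}}, lower {-\frac{7}{2}}, argument x = -\frac{2}{7}. Verdict: none here - no I1-I6 shape fits x = -\frac{2}{7} with lower {-\frac{7}{2}}.

The tell: x = -\frac{2}{7} and C(2k,k) (C = -11/3) equals 4^k (1/2)_k / k!.
Ratio: r(k) = -\frac{2}{7} * (k-\frac{1}{7}) (k+\frac{1}{2}) / [(k-\frac{7}{2}) (k+1)] - rational; roots negated = parameters, x = -\frac{2}{7}, C = -\frac{11}{3}.


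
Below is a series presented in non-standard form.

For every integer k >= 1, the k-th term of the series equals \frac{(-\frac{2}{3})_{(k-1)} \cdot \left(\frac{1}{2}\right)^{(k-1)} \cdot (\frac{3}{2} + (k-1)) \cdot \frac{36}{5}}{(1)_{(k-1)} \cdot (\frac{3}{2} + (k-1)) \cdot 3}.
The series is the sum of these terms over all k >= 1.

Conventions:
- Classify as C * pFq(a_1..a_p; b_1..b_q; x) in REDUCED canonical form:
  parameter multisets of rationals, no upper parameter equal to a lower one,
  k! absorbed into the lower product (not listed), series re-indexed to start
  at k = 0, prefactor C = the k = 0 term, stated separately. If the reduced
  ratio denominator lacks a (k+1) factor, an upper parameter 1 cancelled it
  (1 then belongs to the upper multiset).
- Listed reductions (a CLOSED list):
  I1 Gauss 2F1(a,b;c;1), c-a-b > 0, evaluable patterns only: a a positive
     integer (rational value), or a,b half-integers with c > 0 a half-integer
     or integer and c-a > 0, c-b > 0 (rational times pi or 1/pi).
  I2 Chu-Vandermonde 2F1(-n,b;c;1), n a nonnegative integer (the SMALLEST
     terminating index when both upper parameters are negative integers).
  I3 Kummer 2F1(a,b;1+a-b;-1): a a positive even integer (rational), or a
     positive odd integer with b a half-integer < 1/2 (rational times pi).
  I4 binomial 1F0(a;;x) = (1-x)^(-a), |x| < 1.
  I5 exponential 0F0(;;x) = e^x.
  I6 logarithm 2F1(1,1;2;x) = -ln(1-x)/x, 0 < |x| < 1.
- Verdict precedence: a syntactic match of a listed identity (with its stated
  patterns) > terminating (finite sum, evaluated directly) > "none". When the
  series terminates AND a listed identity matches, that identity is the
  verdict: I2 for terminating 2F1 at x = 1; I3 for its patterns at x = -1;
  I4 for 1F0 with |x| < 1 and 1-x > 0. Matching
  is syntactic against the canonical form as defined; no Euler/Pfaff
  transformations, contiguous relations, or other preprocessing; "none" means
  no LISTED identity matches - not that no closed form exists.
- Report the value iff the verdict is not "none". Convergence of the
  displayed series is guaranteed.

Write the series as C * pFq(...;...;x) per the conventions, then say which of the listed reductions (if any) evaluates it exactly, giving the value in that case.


Reduced: x = \frac{1}{2}, 1F0, upper = {-\frac{2}{3}}, lower = {-}, C = \frac{12}{5}. Verdict: binomial (I4) fires (the 1F0 binomial series: exponent 2/3, x = \frac{1}{2}). Hence: \frac{12}{5} \cdot \left(\frac{1}{2}\right)^{\frac{2}{3}}.

The tell: t_0 = \frac{12}{5} here, and (1)_k (C = 12/5, x = 1/2) is k! itself.
Step ratio: r(k) = \frac{1}{2} * (k-\frac{2}{3}) / [(k+1)] - rational; roots negated = parameters, x = \frac{1}{2}, C = \frac{12}{5}.


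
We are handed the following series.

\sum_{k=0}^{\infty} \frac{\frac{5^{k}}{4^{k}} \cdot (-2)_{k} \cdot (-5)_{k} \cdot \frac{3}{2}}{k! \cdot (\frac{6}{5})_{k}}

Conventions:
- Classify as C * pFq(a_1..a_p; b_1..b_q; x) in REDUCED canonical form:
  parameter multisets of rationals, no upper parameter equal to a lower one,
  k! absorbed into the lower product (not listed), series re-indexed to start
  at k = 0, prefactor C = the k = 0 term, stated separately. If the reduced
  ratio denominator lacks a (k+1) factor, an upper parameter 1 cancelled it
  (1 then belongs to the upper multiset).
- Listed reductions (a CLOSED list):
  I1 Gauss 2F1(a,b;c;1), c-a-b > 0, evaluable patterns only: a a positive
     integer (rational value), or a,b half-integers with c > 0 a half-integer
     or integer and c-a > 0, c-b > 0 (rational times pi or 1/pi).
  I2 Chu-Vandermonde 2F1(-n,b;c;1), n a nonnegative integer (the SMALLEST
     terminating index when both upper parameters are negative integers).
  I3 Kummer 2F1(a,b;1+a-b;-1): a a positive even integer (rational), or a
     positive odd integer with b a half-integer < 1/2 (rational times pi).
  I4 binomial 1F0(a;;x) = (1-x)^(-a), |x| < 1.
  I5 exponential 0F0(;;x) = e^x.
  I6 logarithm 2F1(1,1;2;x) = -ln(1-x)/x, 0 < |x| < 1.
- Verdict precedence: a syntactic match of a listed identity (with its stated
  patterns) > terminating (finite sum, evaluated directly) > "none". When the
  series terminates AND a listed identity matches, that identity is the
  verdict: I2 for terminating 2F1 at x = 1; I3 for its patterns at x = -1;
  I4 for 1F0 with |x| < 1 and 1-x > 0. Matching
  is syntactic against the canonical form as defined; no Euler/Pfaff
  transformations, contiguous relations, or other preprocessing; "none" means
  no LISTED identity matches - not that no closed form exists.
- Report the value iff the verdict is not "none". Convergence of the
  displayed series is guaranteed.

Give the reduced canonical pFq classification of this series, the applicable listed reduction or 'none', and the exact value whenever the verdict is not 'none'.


Prefactor \frac{3}{2}, argument \frac{5}{4}: 2F1 with upper {-5, -2} over lower {\frac{6}{5}}. Verdict: terminating. (-2)_k vanishes past k = 2, leaving a 3-term sum, computed directly. Its exact value is \frac{6139}{176}.

Structural cue: from the first term \frac{3}{2}: the two geometric factors (C = 3/2, x = 5/4) combine into one argument.
Step ratio: r(k) = \frac{5}{4} * (k-5) (k-2) / [(k+\frac{6}{5}) (k+1)] - poly over poly, x = \frac{5}{4} from leading terms; C = \frac{3}{2} at k = 0.


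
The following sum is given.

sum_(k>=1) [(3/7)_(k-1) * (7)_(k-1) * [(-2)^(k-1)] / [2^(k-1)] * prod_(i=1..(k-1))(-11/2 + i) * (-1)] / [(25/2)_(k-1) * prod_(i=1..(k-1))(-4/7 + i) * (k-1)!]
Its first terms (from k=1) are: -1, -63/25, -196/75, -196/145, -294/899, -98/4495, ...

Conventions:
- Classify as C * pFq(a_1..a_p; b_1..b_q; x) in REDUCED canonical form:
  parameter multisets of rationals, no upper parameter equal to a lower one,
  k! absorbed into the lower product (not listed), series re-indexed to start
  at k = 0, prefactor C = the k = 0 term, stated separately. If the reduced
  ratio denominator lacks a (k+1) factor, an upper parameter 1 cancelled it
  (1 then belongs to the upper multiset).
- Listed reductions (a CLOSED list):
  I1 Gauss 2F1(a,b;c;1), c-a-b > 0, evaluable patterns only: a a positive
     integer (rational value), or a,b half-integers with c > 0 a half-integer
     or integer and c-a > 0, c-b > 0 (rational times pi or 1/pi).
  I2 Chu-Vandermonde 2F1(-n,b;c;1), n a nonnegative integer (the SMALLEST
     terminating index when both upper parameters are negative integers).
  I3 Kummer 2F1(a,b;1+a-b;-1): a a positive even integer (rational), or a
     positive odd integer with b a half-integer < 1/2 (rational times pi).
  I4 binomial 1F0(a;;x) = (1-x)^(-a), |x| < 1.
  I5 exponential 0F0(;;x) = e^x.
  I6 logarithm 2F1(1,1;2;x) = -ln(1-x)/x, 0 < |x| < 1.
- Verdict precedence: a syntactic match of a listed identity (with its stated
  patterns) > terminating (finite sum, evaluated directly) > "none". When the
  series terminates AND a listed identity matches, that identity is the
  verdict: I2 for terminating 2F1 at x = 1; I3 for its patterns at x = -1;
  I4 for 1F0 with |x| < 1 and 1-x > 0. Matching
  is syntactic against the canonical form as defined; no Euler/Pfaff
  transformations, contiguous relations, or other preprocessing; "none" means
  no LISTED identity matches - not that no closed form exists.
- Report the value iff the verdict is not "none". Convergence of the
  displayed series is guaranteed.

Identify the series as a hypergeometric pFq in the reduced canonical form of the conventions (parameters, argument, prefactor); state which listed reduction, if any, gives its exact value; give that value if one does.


Classification (C = -1): 2F1 with upper {-9/2, 7}, lower {25/2}, argument x = -1. Verdict: this is the Kummer evaluation I3 (x = -1; c = 25/2 equals 1+a-b for upper {-9/2, 7}: listed pattern). Sum: (-334639305/134217728) * pi.

First insight: with t_0 = -1, the two k-th powers (prefactor -1) combine into one argument.
Term ratio: r(k) = (-1) * (k-9/2) (k+7) / [(k+25/2) (k+1)] - rational in k, leading ratio (-1); with t_0 = -1, classification follows.


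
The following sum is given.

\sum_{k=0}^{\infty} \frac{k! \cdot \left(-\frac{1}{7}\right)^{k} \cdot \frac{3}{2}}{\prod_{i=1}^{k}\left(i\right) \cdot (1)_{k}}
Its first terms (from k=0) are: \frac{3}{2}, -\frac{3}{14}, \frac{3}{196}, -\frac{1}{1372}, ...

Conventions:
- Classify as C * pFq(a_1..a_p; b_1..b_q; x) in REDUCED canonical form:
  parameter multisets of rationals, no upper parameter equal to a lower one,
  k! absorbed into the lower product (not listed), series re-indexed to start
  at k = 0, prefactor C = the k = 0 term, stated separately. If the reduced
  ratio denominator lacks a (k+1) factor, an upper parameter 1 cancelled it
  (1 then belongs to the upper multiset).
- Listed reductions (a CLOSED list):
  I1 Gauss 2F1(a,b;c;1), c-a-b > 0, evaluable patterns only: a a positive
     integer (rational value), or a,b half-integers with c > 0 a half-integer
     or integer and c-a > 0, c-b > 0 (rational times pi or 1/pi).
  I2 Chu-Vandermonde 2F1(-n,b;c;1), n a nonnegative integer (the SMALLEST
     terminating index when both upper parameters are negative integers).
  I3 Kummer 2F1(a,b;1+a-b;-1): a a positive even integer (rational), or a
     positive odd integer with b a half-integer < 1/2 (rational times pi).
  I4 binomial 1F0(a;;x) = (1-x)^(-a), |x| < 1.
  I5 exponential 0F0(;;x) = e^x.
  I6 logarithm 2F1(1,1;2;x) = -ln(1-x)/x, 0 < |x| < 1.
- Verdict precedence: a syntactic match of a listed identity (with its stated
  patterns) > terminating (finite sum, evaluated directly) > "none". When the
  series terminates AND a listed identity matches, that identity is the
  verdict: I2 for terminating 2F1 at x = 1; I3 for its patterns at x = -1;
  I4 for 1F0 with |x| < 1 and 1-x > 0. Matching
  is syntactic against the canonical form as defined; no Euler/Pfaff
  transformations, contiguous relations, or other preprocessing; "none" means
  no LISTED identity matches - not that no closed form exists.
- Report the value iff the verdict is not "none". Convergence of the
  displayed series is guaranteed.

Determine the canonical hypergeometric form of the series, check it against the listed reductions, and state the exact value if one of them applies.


Reduced: x = -\frac{1}{7}, 0F0, upper = {-}, lower = {-}, C = \frac{3}{2}. Verdict: the exponential series (I5) applies (the 0F0 exponential series at x = -\frac{1}{7}). Value: \frac{3}{2} \cdot e^{-\frac{1}{7}}.

First insight: t_0 = \frac{3}{2} here, and the lower running product (C = 3/2, x = -1/7) is a rising factorial.
Step ratio: r(k) = -\frac{1}{7} * 1 / [(k+1)] ; factor over Q: parameters, x = -\frac{1}{7}, and C = \frac{3}{2}.


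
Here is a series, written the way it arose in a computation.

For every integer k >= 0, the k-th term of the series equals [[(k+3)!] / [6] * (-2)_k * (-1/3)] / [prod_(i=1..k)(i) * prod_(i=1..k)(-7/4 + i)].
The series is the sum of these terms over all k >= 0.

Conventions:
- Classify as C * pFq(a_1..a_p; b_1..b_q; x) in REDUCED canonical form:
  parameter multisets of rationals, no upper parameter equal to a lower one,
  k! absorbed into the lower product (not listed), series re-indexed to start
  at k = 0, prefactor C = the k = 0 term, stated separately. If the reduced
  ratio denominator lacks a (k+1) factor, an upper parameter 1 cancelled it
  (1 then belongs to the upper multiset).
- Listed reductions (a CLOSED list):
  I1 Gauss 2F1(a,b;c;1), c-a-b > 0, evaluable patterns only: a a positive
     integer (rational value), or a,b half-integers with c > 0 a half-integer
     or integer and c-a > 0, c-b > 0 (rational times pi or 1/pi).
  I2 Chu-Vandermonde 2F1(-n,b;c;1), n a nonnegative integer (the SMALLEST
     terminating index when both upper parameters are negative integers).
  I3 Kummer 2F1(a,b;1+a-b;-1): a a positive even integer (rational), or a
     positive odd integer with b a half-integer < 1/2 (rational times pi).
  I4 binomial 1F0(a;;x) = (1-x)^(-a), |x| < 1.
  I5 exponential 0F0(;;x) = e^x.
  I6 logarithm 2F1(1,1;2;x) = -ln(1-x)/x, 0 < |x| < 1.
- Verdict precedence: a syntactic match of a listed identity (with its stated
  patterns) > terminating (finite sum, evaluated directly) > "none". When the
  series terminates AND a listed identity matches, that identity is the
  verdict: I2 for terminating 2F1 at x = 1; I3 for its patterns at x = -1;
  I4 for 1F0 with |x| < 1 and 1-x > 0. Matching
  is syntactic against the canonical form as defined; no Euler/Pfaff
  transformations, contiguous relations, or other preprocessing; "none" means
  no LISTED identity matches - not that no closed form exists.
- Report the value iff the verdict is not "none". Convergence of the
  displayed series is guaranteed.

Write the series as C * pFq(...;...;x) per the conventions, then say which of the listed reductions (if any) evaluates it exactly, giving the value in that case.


With C = -1/3: the canonical form is 2F1(-2, 4; -3/4; 1). Verdict (x = 1): Chu-Vandermonde (I2) applies (terminating 2F1 at x = 1 with n = 2, b = 4, c = -3/4). Value: 95/3.

Key step: x = 1 and the factorial ratio (C = -1/3) (k+a-1)!/(a-1)! is a rising factorial (a)_k.
Consecutive-term ratio: r(k) = 1 * (k-2) (k+4) / [(k-3/4) (k+1)] - rational in k. x = 1; t_0 = -1/3; negate the roots.


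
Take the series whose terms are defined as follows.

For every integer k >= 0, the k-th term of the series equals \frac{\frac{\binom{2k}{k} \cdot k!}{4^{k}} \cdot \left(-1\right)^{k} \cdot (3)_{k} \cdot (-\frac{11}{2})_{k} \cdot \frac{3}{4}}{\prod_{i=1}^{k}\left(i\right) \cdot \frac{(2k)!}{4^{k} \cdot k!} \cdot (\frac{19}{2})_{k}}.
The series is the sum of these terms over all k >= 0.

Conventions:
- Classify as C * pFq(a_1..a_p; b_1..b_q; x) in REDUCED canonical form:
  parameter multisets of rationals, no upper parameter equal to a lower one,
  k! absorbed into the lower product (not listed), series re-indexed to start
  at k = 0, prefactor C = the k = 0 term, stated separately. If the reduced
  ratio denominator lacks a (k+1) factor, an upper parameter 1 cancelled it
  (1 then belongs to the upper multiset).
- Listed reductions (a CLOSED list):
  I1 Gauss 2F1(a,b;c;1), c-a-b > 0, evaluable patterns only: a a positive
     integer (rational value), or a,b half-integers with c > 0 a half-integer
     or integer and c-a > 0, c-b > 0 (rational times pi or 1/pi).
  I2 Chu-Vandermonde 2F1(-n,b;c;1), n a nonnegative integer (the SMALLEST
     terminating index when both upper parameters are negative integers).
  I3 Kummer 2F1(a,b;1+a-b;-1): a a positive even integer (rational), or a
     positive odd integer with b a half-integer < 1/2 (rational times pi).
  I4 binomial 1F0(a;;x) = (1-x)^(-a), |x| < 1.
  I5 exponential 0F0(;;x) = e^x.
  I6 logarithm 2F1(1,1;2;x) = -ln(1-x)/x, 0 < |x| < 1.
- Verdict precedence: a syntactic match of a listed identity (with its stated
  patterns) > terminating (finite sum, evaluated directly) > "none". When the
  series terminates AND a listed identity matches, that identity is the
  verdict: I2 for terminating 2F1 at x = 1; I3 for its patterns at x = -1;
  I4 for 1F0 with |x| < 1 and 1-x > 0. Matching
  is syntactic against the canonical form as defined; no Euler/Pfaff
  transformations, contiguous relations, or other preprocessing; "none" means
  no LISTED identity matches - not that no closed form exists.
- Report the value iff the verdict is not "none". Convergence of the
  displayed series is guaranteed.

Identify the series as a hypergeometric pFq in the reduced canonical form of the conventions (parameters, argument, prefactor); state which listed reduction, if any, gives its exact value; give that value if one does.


Reduced: x = -1, 2F1, upper = {-\frac{11}{2}, 3}, lower = {\frac{19}{2}}, C = \frac{3}{4}. Verdict (x = -1): the Kummer evaluation I3 applies (x = -1; c = \frac{19}{2} equals 1+a-b for upper {-\frac{11}{2}, 3}: listed pattern). Value: \frac{328185}{262144} \cdot \pi.

Key observation: t_0 = \frac{3}{4} here, and C(2k,k) (C = 3/4, x = -1) equals 4^k (1/2)_k / k!.
Consecutive-term ratio: r(k) = -1 * (k-\frac{11}{2}) (k+3) / [(k+\frac{19}{2}) (k+1)] - rational; roots negated = parameters, x = -1, C = \frac{3}{4}.


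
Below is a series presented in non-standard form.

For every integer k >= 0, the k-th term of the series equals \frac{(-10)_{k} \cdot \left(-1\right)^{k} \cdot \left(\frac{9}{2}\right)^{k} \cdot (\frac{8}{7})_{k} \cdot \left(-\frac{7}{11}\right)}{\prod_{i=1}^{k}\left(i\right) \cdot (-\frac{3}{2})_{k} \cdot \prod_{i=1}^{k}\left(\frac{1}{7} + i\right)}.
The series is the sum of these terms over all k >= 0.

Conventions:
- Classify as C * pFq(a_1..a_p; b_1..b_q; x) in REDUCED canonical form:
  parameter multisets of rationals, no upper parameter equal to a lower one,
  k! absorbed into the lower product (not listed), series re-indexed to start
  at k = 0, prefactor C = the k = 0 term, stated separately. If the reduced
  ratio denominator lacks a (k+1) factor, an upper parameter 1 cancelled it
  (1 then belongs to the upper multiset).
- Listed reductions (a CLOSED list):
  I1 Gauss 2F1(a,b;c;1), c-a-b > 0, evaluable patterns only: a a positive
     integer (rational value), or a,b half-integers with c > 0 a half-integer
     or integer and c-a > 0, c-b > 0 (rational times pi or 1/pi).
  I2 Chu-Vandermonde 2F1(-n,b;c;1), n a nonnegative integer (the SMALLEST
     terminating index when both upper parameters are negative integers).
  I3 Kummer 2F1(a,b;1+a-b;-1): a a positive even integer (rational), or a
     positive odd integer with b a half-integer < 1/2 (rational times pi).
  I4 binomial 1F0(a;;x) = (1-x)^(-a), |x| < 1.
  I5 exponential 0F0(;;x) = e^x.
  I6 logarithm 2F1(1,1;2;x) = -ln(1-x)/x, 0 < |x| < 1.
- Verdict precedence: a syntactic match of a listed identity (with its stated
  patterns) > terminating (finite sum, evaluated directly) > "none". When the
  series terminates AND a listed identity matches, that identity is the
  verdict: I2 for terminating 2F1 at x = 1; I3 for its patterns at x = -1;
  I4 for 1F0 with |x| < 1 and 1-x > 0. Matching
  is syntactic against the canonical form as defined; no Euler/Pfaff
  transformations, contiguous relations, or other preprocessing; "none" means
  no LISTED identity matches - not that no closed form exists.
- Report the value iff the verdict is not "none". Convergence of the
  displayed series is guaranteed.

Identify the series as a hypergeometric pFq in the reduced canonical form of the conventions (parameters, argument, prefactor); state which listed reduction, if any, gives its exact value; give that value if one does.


x = -\frac{9}{2} here; the reduced form reads 1F1, upper {-10}, lower {-\frac{3}{2}}, C = -\frac{7}{11}. Verdict: terminating - upper -10 stops the sum at k = 10; the 11 terms are added exactly. Value: -\frac{28606186592}{39325}.

Key observation: t_0 being -\frac{7}{11}, the product of the first k integers (C = -7/11) is k!.
Ratio: r(k) = -\frac{9}{2} * (k-10) / [(k-\frac{3}{2}) (k+1)] ; factor over Q: parameters, x = -\frac{9}{2}, and C = -\frac{7}{11}.


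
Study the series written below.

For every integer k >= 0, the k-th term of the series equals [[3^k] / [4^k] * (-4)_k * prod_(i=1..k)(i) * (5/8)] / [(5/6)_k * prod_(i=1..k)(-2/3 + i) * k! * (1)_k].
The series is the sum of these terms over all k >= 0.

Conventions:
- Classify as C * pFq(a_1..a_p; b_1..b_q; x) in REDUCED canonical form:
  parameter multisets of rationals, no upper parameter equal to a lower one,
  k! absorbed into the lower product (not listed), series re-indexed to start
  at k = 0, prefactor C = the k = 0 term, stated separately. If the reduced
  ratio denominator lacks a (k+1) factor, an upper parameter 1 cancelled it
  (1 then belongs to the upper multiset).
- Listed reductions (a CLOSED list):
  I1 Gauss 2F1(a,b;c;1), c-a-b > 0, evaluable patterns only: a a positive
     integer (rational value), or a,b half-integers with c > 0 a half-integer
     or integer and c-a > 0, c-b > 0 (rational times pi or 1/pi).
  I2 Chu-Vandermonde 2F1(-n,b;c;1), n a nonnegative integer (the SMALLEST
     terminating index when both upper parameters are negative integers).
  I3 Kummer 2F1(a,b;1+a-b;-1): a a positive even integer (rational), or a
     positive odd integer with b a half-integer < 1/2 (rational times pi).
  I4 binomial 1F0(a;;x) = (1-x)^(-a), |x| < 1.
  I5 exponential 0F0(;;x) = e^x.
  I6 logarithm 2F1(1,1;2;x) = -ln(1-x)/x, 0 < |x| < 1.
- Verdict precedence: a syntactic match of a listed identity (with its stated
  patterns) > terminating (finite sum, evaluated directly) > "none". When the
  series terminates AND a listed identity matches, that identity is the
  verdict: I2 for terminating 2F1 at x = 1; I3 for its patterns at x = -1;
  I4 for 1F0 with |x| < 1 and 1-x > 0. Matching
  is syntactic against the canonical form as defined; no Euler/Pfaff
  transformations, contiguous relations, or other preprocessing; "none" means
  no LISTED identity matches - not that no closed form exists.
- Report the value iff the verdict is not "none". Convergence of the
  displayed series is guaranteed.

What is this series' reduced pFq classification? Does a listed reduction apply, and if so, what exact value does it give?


Canonical form: C = 5/8 times 1F2 with upper {-4}, lower {1/3, 5/6}, x = 3/4. Verdict: terminating - no listed pattern fits, but -4 in the upper list cuts the series at k = 4; direct evaluation. Value: -71567897/22021120.

Key step: x = (3/4) and the lower running product (C = 5/8, x = 3/4) is a rising factorial.
Term ratio: r(k) = (3/4) * (k-4) / [(k+1/3) (k+5/6) (k+1)] - rational; roots negated = parameters, x = (3/4), C = 5/8.


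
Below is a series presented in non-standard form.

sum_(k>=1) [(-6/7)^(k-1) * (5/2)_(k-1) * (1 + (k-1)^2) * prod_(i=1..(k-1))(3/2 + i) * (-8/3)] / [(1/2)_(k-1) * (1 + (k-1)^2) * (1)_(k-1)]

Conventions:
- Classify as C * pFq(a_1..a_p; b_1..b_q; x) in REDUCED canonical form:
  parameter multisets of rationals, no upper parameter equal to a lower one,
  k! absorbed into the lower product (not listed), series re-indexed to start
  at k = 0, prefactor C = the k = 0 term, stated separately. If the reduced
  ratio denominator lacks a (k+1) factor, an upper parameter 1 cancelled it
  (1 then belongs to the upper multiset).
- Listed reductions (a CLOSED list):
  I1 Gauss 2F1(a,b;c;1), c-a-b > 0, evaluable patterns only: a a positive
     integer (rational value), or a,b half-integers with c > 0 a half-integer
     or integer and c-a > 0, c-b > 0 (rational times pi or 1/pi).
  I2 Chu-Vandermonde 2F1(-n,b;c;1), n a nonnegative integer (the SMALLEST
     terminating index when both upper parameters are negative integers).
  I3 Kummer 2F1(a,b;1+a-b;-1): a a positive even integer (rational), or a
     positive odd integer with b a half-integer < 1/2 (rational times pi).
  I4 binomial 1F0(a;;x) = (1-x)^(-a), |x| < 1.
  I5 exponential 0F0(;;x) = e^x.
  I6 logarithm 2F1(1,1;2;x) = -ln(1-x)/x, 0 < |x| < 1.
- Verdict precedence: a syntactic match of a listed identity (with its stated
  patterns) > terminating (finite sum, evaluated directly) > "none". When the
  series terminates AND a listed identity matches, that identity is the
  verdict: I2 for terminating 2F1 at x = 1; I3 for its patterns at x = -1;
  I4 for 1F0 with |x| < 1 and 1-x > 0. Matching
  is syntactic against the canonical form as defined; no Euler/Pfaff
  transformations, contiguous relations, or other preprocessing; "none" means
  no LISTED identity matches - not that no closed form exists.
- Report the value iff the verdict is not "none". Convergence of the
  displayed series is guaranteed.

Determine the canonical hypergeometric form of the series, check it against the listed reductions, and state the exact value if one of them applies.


Classification (C = -8/3): 2F1 with upper {5/2, 5/2}, lower {1/2}, argument x = -6/7. Verdict: none (x = -6/7): each listed identity misses the multisets {5/2, 5/2} ; {1/2}.

Structural cue: with t_0 = -8/3, striking the common factor k^2 + 1 reduces the term (C = -8/3).
Ratio: r(k) = (-6/7) * (k+5/2) (k+5/2) / [(k+1/2) (k+1)] ; factor over Q: parameters, x = (-6/7), and C = -8/3.


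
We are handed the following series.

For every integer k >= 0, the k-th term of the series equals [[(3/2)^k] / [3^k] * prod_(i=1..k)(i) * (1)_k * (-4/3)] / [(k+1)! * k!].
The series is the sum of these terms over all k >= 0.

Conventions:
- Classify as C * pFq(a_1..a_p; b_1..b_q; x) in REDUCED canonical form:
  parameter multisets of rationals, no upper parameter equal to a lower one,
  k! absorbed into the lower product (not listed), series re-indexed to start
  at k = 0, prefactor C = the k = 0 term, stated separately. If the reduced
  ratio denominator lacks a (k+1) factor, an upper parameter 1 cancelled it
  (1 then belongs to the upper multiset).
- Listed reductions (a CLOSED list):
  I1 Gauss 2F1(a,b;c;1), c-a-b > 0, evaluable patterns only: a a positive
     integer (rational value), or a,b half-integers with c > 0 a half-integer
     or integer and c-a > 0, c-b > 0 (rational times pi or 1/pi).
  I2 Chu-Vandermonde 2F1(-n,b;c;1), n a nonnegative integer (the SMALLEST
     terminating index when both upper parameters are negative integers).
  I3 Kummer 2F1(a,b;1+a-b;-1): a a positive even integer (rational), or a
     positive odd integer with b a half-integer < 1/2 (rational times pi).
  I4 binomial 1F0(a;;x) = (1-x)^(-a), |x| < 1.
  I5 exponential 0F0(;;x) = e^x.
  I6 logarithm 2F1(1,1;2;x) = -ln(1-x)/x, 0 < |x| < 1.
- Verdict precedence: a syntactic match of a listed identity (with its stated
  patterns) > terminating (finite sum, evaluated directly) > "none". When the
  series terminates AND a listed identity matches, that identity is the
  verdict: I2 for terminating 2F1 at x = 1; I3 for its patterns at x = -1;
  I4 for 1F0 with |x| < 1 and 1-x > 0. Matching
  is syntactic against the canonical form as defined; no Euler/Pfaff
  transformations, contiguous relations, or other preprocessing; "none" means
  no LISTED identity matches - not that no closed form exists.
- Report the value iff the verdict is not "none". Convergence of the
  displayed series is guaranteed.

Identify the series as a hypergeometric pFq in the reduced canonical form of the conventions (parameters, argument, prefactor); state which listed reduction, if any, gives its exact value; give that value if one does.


With C = -4/3: the canonical form is 2F1(1, 1; 2; 1/2). Verdict: logarithm (I6) fires (the logarithm: parameters (1,1;2), x = 1/2). Value: (8/3) * ln(1/2).

Structural cue: with t_0 = -4/3, the two k-th powers (prefactor -4/3) combine into one argument.
Consecutive-term ratio: r(k) = (1/2) * (k+1) (k+1) / [(k+2) (k+1)] - rational; roots negated = parameters, x = (1/2), C = -4/3.


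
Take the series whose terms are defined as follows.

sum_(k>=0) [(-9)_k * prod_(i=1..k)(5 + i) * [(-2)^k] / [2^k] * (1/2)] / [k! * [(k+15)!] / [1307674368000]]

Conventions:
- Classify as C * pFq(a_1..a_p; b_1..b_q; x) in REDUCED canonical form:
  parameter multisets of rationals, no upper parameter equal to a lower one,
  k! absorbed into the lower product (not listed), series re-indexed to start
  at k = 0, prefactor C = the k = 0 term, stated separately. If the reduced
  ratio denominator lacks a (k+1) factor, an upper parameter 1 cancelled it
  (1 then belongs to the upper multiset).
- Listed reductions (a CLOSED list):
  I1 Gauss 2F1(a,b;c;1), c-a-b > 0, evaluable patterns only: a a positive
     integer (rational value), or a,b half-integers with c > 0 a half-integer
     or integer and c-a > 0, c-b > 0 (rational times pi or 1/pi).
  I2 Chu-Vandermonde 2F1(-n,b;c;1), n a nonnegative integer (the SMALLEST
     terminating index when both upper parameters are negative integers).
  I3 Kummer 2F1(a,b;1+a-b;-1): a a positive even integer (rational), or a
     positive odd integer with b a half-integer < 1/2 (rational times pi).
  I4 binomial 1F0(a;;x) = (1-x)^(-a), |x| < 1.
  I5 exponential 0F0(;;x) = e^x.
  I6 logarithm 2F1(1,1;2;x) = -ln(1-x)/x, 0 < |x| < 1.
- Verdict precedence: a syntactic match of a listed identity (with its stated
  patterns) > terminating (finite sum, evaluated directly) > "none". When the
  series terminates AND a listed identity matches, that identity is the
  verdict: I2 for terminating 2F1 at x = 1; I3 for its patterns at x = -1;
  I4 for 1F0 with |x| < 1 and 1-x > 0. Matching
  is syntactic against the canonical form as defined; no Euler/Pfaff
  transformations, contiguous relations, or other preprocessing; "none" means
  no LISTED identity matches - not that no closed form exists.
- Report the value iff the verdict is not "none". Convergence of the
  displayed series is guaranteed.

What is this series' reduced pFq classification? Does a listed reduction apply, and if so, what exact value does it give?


Prefactor 1/2, argument -1: 2F1 with upper {-9, 6} over lower {16}. Verdict at x = -1: the Kummer evaluation I3 matches (x = -1; c = 16 equals 1+a-b for upper {-9, 6}: listed pattern). Exact value: 91/8.

Key observation: t_0 being 1/2, the running product (prefactor 1/2) telescopes to a rising factorial.
Ratio: r(k) = (-1) * (k-9) (k+6) / [(k+16) (k+1)] - rational in k. x = (-1); t_0 = 1/2; negate the roots.


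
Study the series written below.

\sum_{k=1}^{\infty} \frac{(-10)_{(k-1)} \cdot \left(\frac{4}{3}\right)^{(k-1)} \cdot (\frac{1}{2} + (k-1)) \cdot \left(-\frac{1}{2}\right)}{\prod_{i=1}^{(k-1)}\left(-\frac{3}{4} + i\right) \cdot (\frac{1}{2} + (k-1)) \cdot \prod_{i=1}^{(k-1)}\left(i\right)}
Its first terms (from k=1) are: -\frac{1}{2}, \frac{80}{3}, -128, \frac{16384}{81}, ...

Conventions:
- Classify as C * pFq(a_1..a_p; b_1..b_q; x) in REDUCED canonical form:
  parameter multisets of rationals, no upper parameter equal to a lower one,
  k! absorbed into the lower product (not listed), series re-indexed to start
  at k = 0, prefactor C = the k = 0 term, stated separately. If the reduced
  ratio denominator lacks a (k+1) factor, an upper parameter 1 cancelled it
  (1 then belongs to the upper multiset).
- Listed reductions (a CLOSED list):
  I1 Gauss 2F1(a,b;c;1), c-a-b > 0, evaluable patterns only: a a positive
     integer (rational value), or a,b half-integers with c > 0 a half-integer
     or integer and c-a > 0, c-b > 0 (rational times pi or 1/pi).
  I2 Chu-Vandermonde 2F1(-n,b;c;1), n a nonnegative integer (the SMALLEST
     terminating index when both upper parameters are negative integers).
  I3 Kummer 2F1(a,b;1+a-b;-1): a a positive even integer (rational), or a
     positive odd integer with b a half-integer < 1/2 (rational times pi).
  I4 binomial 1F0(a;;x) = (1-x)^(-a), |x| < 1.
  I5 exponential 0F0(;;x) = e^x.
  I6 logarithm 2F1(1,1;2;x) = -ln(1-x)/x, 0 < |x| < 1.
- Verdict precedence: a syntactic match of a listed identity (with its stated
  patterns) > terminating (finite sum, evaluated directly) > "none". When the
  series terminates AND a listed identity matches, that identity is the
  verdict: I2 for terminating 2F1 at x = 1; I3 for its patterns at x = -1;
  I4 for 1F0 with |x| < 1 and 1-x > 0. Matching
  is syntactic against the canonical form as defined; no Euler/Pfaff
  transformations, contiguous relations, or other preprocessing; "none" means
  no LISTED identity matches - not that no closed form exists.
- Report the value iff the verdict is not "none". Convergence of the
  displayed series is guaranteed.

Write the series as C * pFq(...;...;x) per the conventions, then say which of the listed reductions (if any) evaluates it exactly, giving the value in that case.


x = \frac{4}{3} here; the reduced form reads 1F1, upper {-10}, lower {\frac{1}{4}}, C = -\frac{1}{2}. Verdict: terminating. (-10)_k vanishes past k = 10, leaving a 11-term sum, computed directly. Exact value: -\frac{7969839813412861}{21833345916632250}.

Key step: t_0 = -\frac{1}{2} here, and the product of the first k integers (C = -1/2, x = 4/3) is k!.
Ratio: r(k) = \frac{4}{3} * (k-10) / [(k+\frac{1}{4}) (k+1)] - rational in k. x = \frac{4}{3}; t_0 = -\frac{1}{2}; negate the roots.


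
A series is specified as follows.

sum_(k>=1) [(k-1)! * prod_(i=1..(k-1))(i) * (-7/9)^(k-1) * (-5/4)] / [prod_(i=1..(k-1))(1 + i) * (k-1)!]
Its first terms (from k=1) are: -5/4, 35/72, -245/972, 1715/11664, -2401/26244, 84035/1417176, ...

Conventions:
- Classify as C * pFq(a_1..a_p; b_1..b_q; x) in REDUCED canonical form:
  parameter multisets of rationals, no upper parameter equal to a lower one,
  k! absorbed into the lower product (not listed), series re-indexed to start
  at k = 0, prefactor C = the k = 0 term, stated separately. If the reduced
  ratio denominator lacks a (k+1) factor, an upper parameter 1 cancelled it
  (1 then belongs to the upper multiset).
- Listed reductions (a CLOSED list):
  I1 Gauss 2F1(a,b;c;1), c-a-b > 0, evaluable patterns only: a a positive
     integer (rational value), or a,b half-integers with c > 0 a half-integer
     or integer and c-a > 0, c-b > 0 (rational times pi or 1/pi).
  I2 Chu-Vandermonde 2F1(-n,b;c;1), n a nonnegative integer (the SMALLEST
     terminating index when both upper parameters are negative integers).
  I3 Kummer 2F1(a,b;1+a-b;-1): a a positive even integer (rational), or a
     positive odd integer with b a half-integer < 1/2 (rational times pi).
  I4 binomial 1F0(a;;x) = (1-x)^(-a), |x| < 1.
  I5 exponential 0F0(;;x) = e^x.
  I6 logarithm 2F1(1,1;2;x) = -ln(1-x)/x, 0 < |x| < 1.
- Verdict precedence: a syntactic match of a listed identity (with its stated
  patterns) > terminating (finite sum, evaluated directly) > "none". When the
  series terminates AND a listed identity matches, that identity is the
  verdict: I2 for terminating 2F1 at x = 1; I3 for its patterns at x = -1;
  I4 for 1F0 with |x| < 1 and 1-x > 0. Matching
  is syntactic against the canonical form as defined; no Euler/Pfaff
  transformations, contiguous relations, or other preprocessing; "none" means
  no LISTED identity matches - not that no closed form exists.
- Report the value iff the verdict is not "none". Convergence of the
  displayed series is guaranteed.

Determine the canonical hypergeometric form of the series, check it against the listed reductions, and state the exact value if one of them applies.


The tell: x = (-7/9) and the lower running product (prefactor -5/4) is a rising factorial.
Term ratio: r(k) = (-7/9) * (k+1) (k+1) / [(k+2) (k+1)] - rational in k, leading ratio (-7/9); with t_0 = -5/4, classification follows.

Classification (C = -5/4): 2F1 with upper {1, 1}, lower {2}, argument x = -7/9. Verdict: this is the I6 logarithm reduction (the logarithm: parameters (1,1;2), x = -7/9). Its exact value is (-45/28) * ln(16/9).


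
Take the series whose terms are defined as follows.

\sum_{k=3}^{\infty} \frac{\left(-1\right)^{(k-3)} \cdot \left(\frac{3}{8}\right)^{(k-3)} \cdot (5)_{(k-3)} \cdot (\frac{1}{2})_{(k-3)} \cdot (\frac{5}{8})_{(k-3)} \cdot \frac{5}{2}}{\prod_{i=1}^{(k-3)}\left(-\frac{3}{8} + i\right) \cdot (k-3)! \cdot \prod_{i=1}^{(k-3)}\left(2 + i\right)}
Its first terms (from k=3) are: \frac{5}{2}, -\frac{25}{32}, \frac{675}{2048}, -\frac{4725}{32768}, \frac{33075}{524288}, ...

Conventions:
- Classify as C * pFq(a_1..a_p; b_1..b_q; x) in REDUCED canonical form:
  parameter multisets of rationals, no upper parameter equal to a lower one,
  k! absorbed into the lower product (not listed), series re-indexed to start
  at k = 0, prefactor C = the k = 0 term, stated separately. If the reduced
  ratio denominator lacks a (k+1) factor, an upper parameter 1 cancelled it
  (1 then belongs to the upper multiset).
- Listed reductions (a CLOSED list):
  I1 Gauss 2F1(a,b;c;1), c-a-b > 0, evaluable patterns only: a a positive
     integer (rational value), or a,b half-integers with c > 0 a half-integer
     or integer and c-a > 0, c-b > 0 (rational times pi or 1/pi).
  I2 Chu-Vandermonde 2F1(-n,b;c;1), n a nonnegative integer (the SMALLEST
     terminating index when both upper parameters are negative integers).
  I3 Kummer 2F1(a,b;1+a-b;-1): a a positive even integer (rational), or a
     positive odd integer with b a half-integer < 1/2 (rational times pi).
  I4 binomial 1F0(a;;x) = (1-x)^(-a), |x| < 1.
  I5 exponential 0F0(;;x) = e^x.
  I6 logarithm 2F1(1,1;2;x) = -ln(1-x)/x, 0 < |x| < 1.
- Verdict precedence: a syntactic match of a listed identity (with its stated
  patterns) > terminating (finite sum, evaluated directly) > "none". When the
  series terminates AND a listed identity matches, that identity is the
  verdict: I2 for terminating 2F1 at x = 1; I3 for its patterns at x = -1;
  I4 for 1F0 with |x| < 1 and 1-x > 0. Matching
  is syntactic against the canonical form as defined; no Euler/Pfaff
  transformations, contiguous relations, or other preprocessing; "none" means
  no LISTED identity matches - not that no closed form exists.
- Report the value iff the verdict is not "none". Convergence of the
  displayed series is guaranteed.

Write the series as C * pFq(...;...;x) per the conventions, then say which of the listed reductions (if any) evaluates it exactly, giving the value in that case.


At argument -\frac{3}{8}: a 2F1 with upper {\frac{1}{2}, 5}, lower {3}, scaled by C = \frac{5}{2}. Verdict: none - at argument -\frac{3}{8} the multisets {\frac{1}{2}, 5} ; {3} match no listed identity.

Structural cue: with t_0 = \frac{5}{2}, the lower running product (C = 5/2) is a rising factorial.
Term ratio: r(k) = -\frac{3}{8} * (k+\frac{1}{2}) (k+5) / [(k+3) (k+1)] - rational in k. x = -\frac{3}{8}; t_0 = \frac{5}{2}; negate the roots.


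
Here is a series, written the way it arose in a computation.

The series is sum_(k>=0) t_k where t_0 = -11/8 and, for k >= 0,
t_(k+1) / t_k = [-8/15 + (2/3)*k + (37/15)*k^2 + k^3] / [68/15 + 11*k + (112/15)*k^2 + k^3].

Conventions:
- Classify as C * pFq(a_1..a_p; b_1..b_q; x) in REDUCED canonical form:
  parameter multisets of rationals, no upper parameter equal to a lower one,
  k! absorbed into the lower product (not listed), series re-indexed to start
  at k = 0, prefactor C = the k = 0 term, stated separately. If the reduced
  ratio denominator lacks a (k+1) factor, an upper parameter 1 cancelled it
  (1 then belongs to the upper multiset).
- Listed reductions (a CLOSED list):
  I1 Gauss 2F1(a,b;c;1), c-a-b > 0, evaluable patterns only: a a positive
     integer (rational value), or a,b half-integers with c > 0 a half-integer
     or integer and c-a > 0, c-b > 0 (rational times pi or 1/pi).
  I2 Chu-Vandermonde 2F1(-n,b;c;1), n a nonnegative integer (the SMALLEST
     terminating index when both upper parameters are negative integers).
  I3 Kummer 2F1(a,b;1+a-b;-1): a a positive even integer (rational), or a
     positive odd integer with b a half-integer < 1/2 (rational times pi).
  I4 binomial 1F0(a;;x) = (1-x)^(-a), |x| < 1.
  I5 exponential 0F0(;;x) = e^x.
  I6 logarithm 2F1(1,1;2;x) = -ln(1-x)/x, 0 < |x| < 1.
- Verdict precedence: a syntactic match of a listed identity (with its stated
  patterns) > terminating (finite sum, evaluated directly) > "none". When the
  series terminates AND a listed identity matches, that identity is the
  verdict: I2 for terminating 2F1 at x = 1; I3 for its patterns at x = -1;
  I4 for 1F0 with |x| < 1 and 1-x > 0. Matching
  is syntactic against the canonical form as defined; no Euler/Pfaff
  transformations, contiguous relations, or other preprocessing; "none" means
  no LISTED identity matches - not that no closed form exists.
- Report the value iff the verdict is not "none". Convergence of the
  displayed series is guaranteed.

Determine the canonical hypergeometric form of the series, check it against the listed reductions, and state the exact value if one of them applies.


This is -11/8 * 2F1(-1/3, 2; 17/3; 1) in reduced canonical form. Verdict at x = 1: Gauss (I1, integer-parameter pattern) matches (x = 1: the Gamma ratio telescopes since c-a-b = 4 > 0 and a = 2 in Z>0). Value: -847/720.

Key observation: x = 1 and the parameter 4/5 appears in both the upper and lower lists and cancels.
Ratio: r(k) = 1 * (k-1/3) (k+2) / [(k+17/3) (k+1)] - poly over poly, x = 1 from leading terms; C = -11/8 at k = 0.
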